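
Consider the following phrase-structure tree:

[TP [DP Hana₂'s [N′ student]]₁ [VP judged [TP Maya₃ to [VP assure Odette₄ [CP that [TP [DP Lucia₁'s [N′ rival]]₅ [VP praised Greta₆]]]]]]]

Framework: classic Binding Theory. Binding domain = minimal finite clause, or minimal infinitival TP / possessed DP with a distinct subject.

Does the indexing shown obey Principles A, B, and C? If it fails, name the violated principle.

The two coindexed NPs are *[Hana₂'s student]₁* and *Lucia₁*.
*Lucia₁* is an R-expression. Principle C requires it to be free everywhere.
*[Hana₂'s student]₁* c-commands it and carries the same index.
The R-expression is bound → Principle C violation.

Principle C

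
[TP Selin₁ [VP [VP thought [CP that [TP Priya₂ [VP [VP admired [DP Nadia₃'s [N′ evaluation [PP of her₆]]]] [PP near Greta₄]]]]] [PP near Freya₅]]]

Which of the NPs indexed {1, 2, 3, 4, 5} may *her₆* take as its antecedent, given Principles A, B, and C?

*her* is a pronoun, so Principle B applies: it must be free in its binding domain.
Binding domain of *her₆*: the possessed DP, whose subject is Nadia₃.
*Selin₁* c-commands the pronoun but from outside its binding domain, and is not c-commanded by it → coindexation permitted.
*Priya₂* c-commands the pronoun but from outside its binding domain, and is not c-commanded by it → coindexation permitted.
*Nadia₃* c-commands the pronoun within its binding domain → coindexation would violate Principle B.
*Greta₄* and the pronoun do not c-command one another → neither Principle B nor Principle C is at stake; coindexation permitted.
*Freya₅* and the pronoun do not c-command one another → neither Principle B nor Principle C is at stake; coindexation permitted.

{1, 2, 4, 5}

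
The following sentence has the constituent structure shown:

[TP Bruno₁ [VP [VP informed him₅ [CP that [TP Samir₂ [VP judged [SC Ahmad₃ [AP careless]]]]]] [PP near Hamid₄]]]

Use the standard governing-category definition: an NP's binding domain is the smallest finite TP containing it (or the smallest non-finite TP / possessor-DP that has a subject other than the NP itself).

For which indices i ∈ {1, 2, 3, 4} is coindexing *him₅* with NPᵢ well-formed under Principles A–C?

{4}

*him* is a pronoun, so Principle B applies: it must be free in its binding domain.
Binding domain of *him₅*: the matrix TP, whose subject is Bruno₁.
*Bruno₁* c-commands the pronoun within its binding domain → coindexation would violate Principle B.
*Samir₂*: the pronoun c-commands this R-expression → coindexation would violate Principle C on *Samir₂*.
*Ahmad₃*: the pronoun c-commands this R-expression → coindexation would violate Principle C on *Ahmad₃*.
*Hamid₄* and the pronoun do not c-command one another → neither Principle B nor Principle C is at stake; coindexation permitted.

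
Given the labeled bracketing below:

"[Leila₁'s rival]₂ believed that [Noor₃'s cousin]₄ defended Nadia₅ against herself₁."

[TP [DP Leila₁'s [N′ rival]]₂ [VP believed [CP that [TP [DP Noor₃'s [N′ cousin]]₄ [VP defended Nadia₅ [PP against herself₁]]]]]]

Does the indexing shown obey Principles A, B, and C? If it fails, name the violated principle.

The two coindexed NPs are *Leila₁* and *herself₁*.
*herself₁* is an anaphor. Principle A requires it to be bound within its binding domain — the embedded TP, whose subject is [Noor₃'s cousin]₄.
Within that domain it is c-commanded by *[Noor₃'s cousin]₄*, *Nadia₅*, none of which share its index.
*Leila₁* does not c-command the anaphor at all.
The anaphor is unbound in its domain → Principle A violation.

Principle A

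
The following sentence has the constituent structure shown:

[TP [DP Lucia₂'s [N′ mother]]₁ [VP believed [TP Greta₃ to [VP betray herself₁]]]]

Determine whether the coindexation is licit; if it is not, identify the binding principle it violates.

Principle A

The two coindexed NPs are *[Lucia₂'s mother]₁* and *herself₁*.
*herself₁* is an anaphor. Principle A requires it to be bound within its binding domain — the embedded TP, whose subject is Greta₃.
Within that domain it is c-commanded by *Greta₃*, which does not share its index.
*[Lucia₂'s mother]₁* does c-command the anaphor, but from outside its binding domain.
The anaphor is unbound in its domain → Principle A violation.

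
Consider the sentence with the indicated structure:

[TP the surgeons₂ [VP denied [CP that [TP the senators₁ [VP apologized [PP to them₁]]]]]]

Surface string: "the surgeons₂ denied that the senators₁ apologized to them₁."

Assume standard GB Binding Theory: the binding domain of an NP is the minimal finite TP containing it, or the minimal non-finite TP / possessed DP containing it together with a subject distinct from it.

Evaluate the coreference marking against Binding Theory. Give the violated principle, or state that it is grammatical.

The two coindexed NPs are *the senators₁* and *them₁*.
*them₁* is a pronoun. Its binding domain is the embedded TP, whose subject is the senators₁.
*the senators₁* c-commands it within that domain and carries the same index.
The pronoun is locally bound → Principle B violation.

Principle B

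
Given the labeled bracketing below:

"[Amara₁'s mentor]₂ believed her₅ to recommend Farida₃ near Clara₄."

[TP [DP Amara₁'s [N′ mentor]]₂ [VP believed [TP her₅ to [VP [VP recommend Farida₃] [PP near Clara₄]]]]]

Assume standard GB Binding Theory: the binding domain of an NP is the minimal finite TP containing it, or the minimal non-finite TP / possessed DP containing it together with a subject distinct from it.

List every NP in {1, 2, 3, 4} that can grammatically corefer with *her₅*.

{1}

*her* is a pronoun, so Principle B applies: it must be free in its binding domain.
Binding domain of *her₅*: the matrix TP, whose subject is [Amara₁'s mentor]₂.
*Amara₁* and the pronoun do not c-command one another → neither Principle B nor Principle C is at stake; coindexation permitted.
*[Amara₁'s mentor]₂* c-commands the pronoun within its binding domain → coindexation would violate Principle B.
*Farida₃*: the pronoun c-commands this R-expression → coindexation would violate Principle C on *Farida₃*.
*Clara₄*: the pronoun c-commands this R-expression → coindexation would violate Principle C on *Clara₄*.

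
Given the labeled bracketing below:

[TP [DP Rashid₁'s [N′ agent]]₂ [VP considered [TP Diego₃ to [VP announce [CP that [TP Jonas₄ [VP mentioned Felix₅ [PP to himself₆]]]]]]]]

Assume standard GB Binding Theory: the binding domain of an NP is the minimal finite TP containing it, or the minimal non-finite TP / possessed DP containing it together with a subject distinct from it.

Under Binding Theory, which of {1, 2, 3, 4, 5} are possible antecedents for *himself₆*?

*himself* is an anaphor, so Principle A applies: it must be bound in its binding domain.
Binding domain of *himself₆*: the embedded TP, whose subject is Jonas₄.
*Rashid₁* does not c-command the anaphor → cannot bind it.
*[Rashid₁'s agent]₂* c-commands the anaphor but is outside its binding domain → cannot satisfy Principle A.
*Diego₃* c-commands the anaphor but is outside its binding domain → cannot satisfy Principle A.
*Jonas₄* c-commands the anaphor within its binding domain → licit binder.
*Felix₅* c-commands the anaphor within its binding domain → licit binder.

{4, 5}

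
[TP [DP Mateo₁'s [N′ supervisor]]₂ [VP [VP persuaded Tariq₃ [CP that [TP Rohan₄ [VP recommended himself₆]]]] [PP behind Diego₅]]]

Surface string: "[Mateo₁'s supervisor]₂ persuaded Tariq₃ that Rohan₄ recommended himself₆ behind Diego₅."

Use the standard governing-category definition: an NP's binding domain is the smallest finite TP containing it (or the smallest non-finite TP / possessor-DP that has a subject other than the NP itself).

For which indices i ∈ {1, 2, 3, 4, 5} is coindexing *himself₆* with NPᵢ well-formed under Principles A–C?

*himself* is an anaphor, so Principle A applies: it must be bound in its binding domain.
Binding domain of *himself₆*: the embedded TP, whose subject is Rohan₄.
*Mateo₁* does not c-command the anaphor → cannot bind it.
*[Mateo₁'s supervisor]₂* c-commands the anaphor but is outside its binding domain → cannot satisfy Principle A.
*Tariq₃* c-commands the anaphor but is outside its binding domain → cannot satisfy Principle A.
*Rohan₄* c-commands the anaphor within its binding domain → licit binder.
*Diego₅* does not c-command the anaphor → cannot bind it.

{4}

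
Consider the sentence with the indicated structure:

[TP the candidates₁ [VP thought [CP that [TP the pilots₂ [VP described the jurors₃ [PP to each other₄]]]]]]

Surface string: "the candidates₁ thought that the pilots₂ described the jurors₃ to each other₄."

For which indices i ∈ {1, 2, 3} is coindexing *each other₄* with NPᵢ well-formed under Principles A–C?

{2, 3}

*each other* is an anaphor, so Principle A applies: it must be bound in its binding domain.
Binding domain of *each other₄*: the embedded TP, whose subject is the pilots₂.
*the candidates₁* c-commands the anaphor but is outside its binding domain → cannot satisfy Principle A.
*the pilots₂* c-commands the anaphor within its binding domain → licit binder.
*the jurors₃* c-commands the anaphor within its binding domain → licit binder.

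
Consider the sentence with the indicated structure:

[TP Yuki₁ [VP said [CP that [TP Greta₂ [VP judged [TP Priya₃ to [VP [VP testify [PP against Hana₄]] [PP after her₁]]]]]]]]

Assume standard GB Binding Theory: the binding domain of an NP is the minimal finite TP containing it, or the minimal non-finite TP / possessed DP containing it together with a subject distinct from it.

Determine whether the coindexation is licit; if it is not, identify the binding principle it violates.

The two coindexed NPs are *Yuki₁* and *her₁*.
*her₁* is a pronoun; its binding domain is the embedded TP, whose subject is Priya₃. Within that domain it is c-commanded only by *Priya₃*, which carries a different index — the pronoun is free locally, so Principle B holds.
*Yuki₁* is an R-expression; *her₁* does not c-command it, and no other NP shares its index, so Principle C is satisfied.
All principles are respected.

grammatical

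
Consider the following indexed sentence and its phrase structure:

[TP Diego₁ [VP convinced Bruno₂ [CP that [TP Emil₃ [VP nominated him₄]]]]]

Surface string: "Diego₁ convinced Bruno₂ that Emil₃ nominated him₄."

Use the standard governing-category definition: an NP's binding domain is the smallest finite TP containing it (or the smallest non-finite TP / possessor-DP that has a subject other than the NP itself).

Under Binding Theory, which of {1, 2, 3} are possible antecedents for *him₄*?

*him* is a pronoun, so Principle B applies: it must be free in its binding domain.
Binding domain of *him₄*: the embedded TP, whose subject is Emil₃.
*Diego₁* c-commands the pronoun but from outside its binding domain, and is not c-commanded by it → coindexation permitted.
*Bruno₂* c-commands the pronoun but from outside its binding domain, and is not c-commanded by it → coindexation permitted.
*Emil₃* c-commands the pronoun within its binding domain → coindexation would violate Principle B.

{1, 2}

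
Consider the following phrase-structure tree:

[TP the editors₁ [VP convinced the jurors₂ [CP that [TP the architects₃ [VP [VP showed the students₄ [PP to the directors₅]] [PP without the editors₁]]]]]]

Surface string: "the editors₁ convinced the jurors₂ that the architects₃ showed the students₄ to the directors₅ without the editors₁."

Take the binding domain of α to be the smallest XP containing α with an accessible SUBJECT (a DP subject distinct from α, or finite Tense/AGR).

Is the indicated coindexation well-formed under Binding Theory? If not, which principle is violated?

The two coindexed NPs are *the editors₁* (the higher occurrence) and *the editors₁* (the lower occurrence).
*the editors₁* (the lower occurrence) is an R-expression. Principle C requires it to be free everywhere.
*the editors₁* (the higher occurrence) c-commands it and carries the same index.
The R-expression is bound → Principle C violation.

Principle C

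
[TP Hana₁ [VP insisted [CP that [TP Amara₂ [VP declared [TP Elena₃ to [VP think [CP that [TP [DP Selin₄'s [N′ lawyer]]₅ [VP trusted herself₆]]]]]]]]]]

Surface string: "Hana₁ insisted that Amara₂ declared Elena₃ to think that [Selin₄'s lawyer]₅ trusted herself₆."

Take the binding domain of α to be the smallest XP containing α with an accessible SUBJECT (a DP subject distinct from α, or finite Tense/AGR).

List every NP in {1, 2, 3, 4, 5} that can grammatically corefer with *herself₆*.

*herself* is an anaphor, so Principle A applies: it must be bound in its binding domain.
Binding domain of *herself₆*: the embedded TP, whose subject is [Selin₄'s lawyer]₅.
*Hana₁* c-commands the anaphor but is outside its binding domain → cannot satisfy Principle A.
*Amara₂* c-commands the anaphor but is outside its binding domain → cannot satisfy Principle A.
*Elena₃* c-commands the anaphor but is outside its binding domain → cannot satisfy Principle A.
*Selin₄* does not c-command the anaphor → cannot bind it.
*[Selin₄'s lawyer]₅* c-commands the anaphor within its binding domain → licit binder.

{5}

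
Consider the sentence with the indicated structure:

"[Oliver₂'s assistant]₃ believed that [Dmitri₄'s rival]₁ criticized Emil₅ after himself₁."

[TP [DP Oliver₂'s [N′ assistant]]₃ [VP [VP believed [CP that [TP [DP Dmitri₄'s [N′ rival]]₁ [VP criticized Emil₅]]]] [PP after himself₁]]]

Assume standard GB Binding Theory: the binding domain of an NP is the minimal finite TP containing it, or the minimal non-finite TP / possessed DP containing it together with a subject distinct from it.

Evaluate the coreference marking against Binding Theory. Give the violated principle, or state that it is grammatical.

Principle A

The two coindexed NPs are *[Dmitri₄'s rival]₁* and *himself₁*.
*himself₁* is an anaphor. Principle A requires it to be bound within its binding domain — the matrix TP, whose subject is [Oliver₂'s assistant]₃.
Within that domain it is c-commanded by *[Oliver₂'s assistant]₃*, which does not share its index.
*[Dmitri₄'s rival]₁* does not c-command the anaphor at all.
The anaphor is unbound in its domain → Principle A violation.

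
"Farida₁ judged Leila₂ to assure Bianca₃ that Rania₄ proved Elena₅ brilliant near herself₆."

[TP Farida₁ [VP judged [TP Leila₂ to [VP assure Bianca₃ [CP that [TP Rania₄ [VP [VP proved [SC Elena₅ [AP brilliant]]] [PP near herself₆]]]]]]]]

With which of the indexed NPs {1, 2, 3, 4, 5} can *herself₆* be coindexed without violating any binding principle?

*herself* is an anaphor, so Principle A applies: it must be bound in its binding domain.
Binding domain of *herself₆*: the embedded TP, whose subject is Rania₄.
*Farida₁* c-commands the anaphor but is outside its binding domain → cannot satisfy Principle A.
*Leila₂* c-commands the anaphor but is outside its binding domain → cannot satisfy Principle A.
*Bianca₃* c-commands the anaphor but is outside its binding domain → cannot satisfy Principle A.
*Rania₄* c-commands the anaphor within its binding domain → licit binder.
*Elena₅* does not c-command the anaphor → cannot bind it.

{4}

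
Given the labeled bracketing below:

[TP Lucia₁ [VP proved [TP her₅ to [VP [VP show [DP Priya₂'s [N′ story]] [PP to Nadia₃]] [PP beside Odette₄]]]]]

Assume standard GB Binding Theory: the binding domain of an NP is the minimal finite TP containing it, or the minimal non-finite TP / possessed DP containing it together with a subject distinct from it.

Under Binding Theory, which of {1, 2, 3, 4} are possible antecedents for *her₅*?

*her* is a pronoun, so Principle B applies: it must be free in its binding domain.
Binding domain of *her₅*: the matrix TP, whose subject is Lucia₁.
*Lucia₁* c-commands the pronoun within its binding domain → coindexation would violate Principle B.
*Priya₂*: the pronoun c-commands this R-expression → coindexation would violate Principle C on *Priya₂*.
*Nadia₃*: the pronoun c-commands this R-expression → coindexation would violate Principle C on *Nadia₃*.
*Odette₄*: the pronoun c-commands this R-expression → coindexation would violate Principle C on *Odette₄*.

none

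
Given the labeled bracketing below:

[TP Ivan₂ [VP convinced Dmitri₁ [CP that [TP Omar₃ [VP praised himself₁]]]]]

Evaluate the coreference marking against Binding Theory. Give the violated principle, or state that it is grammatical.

Principle A

The two coindexed NPs are *Dmitri₁* and *himself₁*.
*himself₁* is an anaphor. Principle A requires it to be bound within its binding domain — the embedded TP, whose subject is Omar₃.
Within that domain it is c-commanded by *Omar₃*, which does not share its index.
*Dmitri₁* does c-command the anaphor, but from outside its binding domain.
The anaphor is unbound in its domain → Principle A violation.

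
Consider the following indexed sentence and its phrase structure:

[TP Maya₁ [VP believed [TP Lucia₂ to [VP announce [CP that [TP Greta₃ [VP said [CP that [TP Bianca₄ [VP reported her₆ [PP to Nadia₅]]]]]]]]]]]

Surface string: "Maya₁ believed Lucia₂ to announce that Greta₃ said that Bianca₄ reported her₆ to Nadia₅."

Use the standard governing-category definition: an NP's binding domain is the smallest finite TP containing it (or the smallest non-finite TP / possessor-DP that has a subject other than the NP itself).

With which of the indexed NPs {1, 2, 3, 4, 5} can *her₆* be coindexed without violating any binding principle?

{1, 2, 3}

*her* is a pronoun, so Principle B applies: it must be free in its binding domain.
Binding domain of *her₆*: the embedded TP, whose subject is Bianca₄.
*Maya₁* c-commands the pronoun but from outside its binding domain, and is not c-commanded by it → coindexation permitted.
*Lucia₂* c-commands the pronoun but from outside its binding domain, and is not c-commanded by it → coindexation permitted.
*Greta₃* c-commands the pronoun but from outside its binding domain, and is not c-commanded by it → coindexation permitted.
*Bianca₄* c-commands the pronoun within its binding domain → coindexation would violate Principle B.
*Nadia₅*: the pronoun c-commands this R-expression → coindexation would violate Principle C on *Nadia₅*.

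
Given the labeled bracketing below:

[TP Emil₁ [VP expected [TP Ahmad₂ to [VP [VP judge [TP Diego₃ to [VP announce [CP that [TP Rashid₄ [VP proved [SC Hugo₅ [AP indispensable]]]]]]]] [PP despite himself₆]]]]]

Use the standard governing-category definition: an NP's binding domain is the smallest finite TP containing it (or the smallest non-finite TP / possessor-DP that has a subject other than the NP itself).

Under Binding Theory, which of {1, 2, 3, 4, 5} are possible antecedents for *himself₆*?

{2}

*himself* is an anaphor, so Principle A applies: it must be bound in its binding domain.
Binding domain of *himself₆*: the embedded TP, whose subject is Ahmad₂.
*Emil₁* c-commands the anaphor but is outside its binding domain → cannot satisfy Principle A.
*Ahmad₂* c-commands the anaphor within its binding domain → licit binder.
*Diego₃* does not c-command the anaphor → cannot bind it.
*Rashid₄* does not c-command the anaphor → cannot bind it.
*Hugo₅* does not c-command the anaphor → cannot bind it.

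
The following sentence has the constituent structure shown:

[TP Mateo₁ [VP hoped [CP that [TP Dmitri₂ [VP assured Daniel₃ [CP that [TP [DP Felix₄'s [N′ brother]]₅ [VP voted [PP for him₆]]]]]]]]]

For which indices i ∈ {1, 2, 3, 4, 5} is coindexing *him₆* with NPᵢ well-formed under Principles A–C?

*him* is a pronoun, so Principle B applies: it must be free in its binding domain.
Binding domain of *him₆*: the embedded TP, whose subject is [Felix₄'s brother]₅.
*Mateo₁* c-commands the pronoun but from outside its binding domain, and is not c-commanded by it → coindexation permitted.
*Dmitri₂* c-commands the pronoun but from outside its binding domain, and is not c-commanded by it → coindexation permitted.
*Daniel₃* c-commands the pronoun but from outside its binding domain, and is not c-commanded by it → coindexation permitted.
*Felix₄* and the pronoun do not c-command one another → neither Principle B nor Principle C is at stake; coindexation permitted.
*[Felix₄'s brother]₅* c-commands the pronoun within its binding domain → coindexation would violate Principle B.

{1, 2, 3, 4}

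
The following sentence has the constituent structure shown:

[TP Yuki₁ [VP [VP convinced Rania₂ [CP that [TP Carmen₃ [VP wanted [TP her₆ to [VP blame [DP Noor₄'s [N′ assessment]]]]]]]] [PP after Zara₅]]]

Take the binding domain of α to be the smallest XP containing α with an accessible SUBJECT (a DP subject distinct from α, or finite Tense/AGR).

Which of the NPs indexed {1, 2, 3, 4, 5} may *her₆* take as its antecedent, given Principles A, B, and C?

*her* is a pronoun, so Principle B applies: it must be free in its binding domain.
Binding domain of *her₆*: the embedded TP, whose subject is Carmen₃.
*Yuki₁* c-commands the pronoun but from outside its binding domain, and is not c-commanded by it → coindexation permitted.
*Rania₂* c-commands the pronoun but from outside its binding domain, and is not c-commanded by it → coindexation permitted.
*Carmen₃* c-commands the pronoun within its binding domain → coindexation would violate Principle B.
*Noor₄*: the pronoun c-commands this R-expression → coindexation would violate Principle C on *Noor₄*.
*Zara₅* and the pronoun do not c-command one another → neither Principle B nor Principle C is at stake; coindexation permitted.

{1, 2, 5}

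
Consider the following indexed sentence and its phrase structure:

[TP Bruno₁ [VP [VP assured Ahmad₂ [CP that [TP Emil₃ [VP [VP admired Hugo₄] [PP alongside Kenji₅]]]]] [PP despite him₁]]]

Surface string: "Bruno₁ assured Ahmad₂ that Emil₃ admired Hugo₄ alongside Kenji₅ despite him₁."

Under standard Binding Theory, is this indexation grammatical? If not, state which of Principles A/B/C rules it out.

The two coindexed NPs are *Bruno₁* and *him₁*.
*him₁* is a pronoun. Its binding domain is the matrix TP, whose subject is Bruno₁.
*Bruno₁* c-commands it within that domain and carries the same index.
The pronoun is locally bound → Principle B violation.

Principle B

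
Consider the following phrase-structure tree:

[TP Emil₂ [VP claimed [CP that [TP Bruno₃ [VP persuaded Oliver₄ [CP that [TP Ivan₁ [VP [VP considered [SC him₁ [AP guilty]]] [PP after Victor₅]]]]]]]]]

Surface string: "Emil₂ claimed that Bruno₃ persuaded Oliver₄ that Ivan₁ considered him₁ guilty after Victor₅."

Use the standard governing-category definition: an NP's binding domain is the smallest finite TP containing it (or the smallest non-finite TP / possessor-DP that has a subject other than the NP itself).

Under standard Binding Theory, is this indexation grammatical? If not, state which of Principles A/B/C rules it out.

Principle B

The two coindexed NPs are *Ivan₁* and *him₁*.
*him₁* is a pronoun. Its binding domain is the embedded TP, whose subject is Ivan₁.
*Ivan₁* c-commands it within that domain and carries the same index.
The pronoun is locally bound → Principle B violation.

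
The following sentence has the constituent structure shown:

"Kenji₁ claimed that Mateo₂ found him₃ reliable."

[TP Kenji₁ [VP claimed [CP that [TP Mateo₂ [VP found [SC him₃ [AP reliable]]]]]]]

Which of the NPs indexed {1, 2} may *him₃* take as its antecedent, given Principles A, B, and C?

{1}

*him* is a pronoun, so Principle B applies: it must be free in its binding domain.
Binding domain of *him₃*: the embedded TP, whose subject is Mateo₂.
*Kenji₁* c-commands the pronoun but from outside its binding domain, and is not c-commanded by it → coindexation permitted.
*Mateo₂* c-commands the pronoun within its binding domain → coindexation would violate Principle B.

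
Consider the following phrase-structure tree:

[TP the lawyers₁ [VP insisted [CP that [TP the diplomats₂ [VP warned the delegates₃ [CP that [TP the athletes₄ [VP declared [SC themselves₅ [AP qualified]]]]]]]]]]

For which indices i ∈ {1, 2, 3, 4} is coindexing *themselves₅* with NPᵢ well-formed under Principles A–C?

{4}

*themselves* is an anaphor, so Principle A applies: it must be bound in its binding domain.
Binding domain of *themselves₅*: the embedded TP, whose subject is the athletes₄.
*the lawyers₁* c-commands the anaphor but is outside its binding domain → cannot satisfy Principle A.
*the diplomats₂* c-commands the anaphor but is outside its binding domain → cannot satisfy Principle A.
*the delegates₃* c-commands the anaphor but is outside its binding domain → cannot satisfy Principle A.
*the athletes₄* c-commands the anaphor within its binding domain → licit binder.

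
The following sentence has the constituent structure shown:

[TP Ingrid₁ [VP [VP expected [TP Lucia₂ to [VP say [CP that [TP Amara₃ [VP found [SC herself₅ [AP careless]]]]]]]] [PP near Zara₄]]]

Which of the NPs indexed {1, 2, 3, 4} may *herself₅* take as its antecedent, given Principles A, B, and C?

*herself* is an anaphor, so Principle A applies: it must be bound in its binding domain.
Binding domain of *herself₅*: the embedded TP, whose subject is Amara₃.
*Ingrid₁* c-commands the anaphor but is outside its binding domain → cannot satisfy Principle A.
*Lucia₂* c-commands the anaphor but is outside its binding domain → cannot satisfy Principle A.
*Amara₃* c-commands the anaphor within its binding domain → licit binder.
*Zara₄* does not c-command the anaphor → cannot bind it.

{3}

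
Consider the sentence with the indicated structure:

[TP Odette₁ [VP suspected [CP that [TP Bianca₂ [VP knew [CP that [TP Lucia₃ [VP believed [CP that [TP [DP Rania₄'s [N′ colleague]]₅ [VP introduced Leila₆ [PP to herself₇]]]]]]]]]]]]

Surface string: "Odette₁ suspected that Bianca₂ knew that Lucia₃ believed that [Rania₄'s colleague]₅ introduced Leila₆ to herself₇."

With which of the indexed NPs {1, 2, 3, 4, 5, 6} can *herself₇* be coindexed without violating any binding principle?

*herself* is an anaphor, so Principle A applies: it must be bound in its binding domain.
Binding domain of *herself₇*: the embedded TP, whose subject is [Rania₄'s colleague]₅.
*Odette₁* c-commands the anaphor but is outside its binding domain → cannot satisfy Principle A.
*Bianca₂* c-commands the anaphor but is outside its binding domain → cannot satisfy Principle A.
*Lucia₃* c-commands the anaphor but is outside its binding domain → cannot satisfy Principle A.
*Rania₄* does not c-command the anaphor → cannot bind it.
*[Rania₄'s colleague]₅* c-commands the anaphor within its binding domain → licit binder.
*Leila₆* c-commands the anaphor within its binding domain → licit binder.

{5, 6}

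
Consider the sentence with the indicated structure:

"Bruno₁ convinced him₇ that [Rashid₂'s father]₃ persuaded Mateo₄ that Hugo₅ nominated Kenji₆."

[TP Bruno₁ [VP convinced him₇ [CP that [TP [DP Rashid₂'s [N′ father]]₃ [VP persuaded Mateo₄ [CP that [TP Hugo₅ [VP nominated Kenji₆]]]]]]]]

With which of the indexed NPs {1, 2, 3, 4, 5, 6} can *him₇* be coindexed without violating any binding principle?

*him* is a pronoun, so Principle B applies: it must be free in its binding domain.
Binding domain of *him₇*: the matrix TP, whose subject is Bruno₁.
*Bruno₁* c-commands the pronoun within its binding domain → coindexation would violate Principle B.
*Rashid₂*: the pronoun c-commands this R-expression → coindexation would violate Principle C on *Rashid₂*.
*[Rashid₂'s father]₃*: the pronoun c-commands this R-expression → coindexation would violate Principle C on *[Rashid₂'s father]₃*.
*Mateo₄*: the pronoun c-commands this R-expression → coindexation would violate Principle C on *Mateo₄*.
*Hugo₅*: the pronoun c-commands this R-expression → coindexation would violate Principle C on *Hugo₅*.
*Kenji₆*: the pronoun c-commands this R-expression → coindexation would violate Principle C on *Kenji₆*.

none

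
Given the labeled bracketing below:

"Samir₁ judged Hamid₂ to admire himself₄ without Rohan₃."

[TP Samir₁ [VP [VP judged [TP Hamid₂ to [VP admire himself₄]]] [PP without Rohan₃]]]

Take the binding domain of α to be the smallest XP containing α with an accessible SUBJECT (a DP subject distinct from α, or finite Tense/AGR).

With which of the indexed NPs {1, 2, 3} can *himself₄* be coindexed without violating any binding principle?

{2}

*himself* is an anaphor, so Principle A applies: it must be bound in its binding domain.
Binding domain of *himself₄*: the embedded TP, whose subject is Hamid₂.
*Samir₁* c-commands the anaphor but is outside its binding domain → cannot satisfy Principle A.
*Hamid₂* c-commands the anaphor within its binding domain → licit binder.
*Rohan₃* does not c-command the anaphor → cannot bind it.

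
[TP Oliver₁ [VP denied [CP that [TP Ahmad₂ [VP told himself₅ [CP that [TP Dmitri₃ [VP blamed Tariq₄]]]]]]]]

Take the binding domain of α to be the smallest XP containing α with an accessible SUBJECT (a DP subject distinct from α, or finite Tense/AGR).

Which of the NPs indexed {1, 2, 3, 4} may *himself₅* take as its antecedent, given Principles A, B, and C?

*himself* is an anaphor, so Principle A applies: it must be bound in its binding domain.
Binding domain of *himself₅*: the embedded TP, whose subject is Ahmad₂.
*Oliver₁* c-commands the anaphor but is outside its binding domain → cannot satisfy Principle A.
*Ahmad₂* c-commands the anaphor within its binding domain → licit binder.
*Dmitri₃* does not c-command the anaphor → cannot bind it.
*Tariq₄* does not c-command the anaphor → cannot bind it.

{2}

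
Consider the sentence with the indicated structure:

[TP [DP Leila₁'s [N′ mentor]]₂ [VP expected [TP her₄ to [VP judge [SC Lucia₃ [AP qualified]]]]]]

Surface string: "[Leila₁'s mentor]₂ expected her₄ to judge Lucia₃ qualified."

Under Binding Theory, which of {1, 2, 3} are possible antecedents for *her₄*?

{1}

*her* is a pronoun, so Principle B applies: it must be free in its binding domain.
Binding domain of *her₄*: the matrix TP, whose subject is [Leila₁'s mentor]₂.
*Leila₁* and the pronoun do not c-command one another → neither Principle B nor Principle C is at stake; coindexation permitted.
*[Leila₁'s mentor]₂* c-commands the pronoun within its binding domain → coindexation would violate Principle B.
*Lucia₃*: the pronoun c-commands this R-expression → coindexation would violate Principle C on *Lucia₃*.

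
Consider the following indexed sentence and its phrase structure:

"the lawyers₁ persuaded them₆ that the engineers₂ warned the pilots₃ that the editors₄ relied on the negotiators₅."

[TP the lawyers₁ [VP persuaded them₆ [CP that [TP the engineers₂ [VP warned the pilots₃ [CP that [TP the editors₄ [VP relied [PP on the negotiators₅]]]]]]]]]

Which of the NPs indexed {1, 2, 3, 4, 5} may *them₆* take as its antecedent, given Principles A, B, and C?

none

*them* is a pronoun, so Principle B applies: it must be free in its binding domain.
Binding domain of *them₆*: the matrix TP, whose subject is the lawyers₁.
*the lawyers₁* c-commands the pronoun within its binding domain → coindexation would violate Principle B.
*the engineers₂*: the pronoun c-commands this R-expression → coindexation would violate Principle C on *the engineers₂*.
*the pilots₃*: the pronoun c-commands this R-expression → coindexation would violate Principle C on *the pilots₃*.
*the editors₄*: the pronoun c-commands this R-expression → coindexation would violate Principle C on *the editors₄*.
*the negotiators₅*: the pronoun c-commands this R-expression → coindexation would violate Principle C on *the negotiators₅*.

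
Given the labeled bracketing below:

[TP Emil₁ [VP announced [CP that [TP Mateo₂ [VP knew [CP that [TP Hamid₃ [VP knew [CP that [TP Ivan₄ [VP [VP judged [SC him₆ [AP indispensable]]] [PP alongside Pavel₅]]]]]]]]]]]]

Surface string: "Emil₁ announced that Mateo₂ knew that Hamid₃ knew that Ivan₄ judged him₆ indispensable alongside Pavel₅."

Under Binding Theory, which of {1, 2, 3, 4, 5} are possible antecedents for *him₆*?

{1, 2, 3, 5}

*him* is a pronoun, so Principle B applies: it must be free in its binding domain.
Binding domain of *him₆*: the embedded TP, whose subject is Ivan₄.
*Emil₁* c-commands the pronoun but from outside its binding domain, and is not c-commanded by it → coindexation permitted.
*Mateo₂* c-commands the pronoun but from outside its binding domain, and is not c-commanded by it → coindexation permitted.
*Hamid₃* c-commands the pronoun but from outside its binding domain, and is not c-commanded by it → coindexation permitted.
*Ivan₄* c-commands the pronoun within its binding domain → coindexation would violate Principle B.
*Pavel₅* and the pronoun do not c-command one another → neither Principle B nor Principle C is at stake; coindexation permitted.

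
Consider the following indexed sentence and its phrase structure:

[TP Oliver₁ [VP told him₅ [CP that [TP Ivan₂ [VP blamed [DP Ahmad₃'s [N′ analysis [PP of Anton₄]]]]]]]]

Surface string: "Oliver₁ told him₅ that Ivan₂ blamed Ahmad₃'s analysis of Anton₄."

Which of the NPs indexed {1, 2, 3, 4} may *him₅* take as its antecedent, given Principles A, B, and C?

*him* is a pronoun, so Principle B applies: it must be free in its binding domain.
Binding domain of *him₅*: the matrix TP, whose subject is Oliver₁.
*Oliver₁* c-commands the pronoun within its binding domain → coindexation would violate Principle B.
*Ivan₂*: the pronoun c-commands this R-expression → coindexation would violate Principle C on *Ivan₂*.
*Ahmad₃*: the pronoun c-commands this R-expression → coindexation would violate Principle C on *Ahmad₃*.
*Anton₄*: the pronoun c-commands this R-expression → coindexation would violate Principle C on *Anton₄*.

none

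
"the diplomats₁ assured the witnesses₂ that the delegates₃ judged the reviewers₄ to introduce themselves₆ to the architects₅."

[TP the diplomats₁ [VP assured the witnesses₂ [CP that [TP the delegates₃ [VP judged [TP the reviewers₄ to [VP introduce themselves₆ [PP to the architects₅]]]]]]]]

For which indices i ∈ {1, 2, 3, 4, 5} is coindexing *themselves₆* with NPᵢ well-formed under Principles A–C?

{4}

*themselves* is an anaphor, so Principle A applies: it must be bound in its binding domain.
Binding domain of *themselves₆*: the embedded TP, whose subject is the reviewers₄.
*the diplomats₁* c-commands the anaphor but is outside its binding domain → cannot satisfy Principle A.
*the witnesses₂* c-commands the anaphor but is outside its binding domain → cannot satisfy Principle A.
*the delegates₃* c-commands the anaphor but is outside its binding domain → cannot satisfy Principle A.
*the reviewers₄* c-commands the anaphor within its binding domain → licit binder.
*the architects₅* does not c-command the anaphor → cannot bind it.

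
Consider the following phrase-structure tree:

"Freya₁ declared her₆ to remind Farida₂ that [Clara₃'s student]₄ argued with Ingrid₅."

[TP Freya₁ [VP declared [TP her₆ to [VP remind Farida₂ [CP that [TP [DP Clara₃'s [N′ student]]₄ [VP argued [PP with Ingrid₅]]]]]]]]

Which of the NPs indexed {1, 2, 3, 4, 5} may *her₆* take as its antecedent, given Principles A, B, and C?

*her* is a pronoun, so Principle B applies: it must be free in its binding domain.
Binding domain of *her₆*: the matrix TP, whose subject is Freya₁.
*Freya₁* c-commands the pronoun within its binding domain → coindexation would violate Principle B.
*Farida₂*: the pronoun c-commands this R-expression → coindexation would violate Principle C on *Farida₂*.
*Clara₃*: the pronoun c-commands this R-expression → coindexation would violate Principle C on *Clara₃*.
*[Clara₃'s student]₄*: the pronoun c-commands this R-expression → coindexation would violate Principle C on *[Clara₃'s student]₄*.
*Ingrid₅*: the pronoun c-commands this R-expression → coindexation would violate Principle C on *Ingrid₅*.

none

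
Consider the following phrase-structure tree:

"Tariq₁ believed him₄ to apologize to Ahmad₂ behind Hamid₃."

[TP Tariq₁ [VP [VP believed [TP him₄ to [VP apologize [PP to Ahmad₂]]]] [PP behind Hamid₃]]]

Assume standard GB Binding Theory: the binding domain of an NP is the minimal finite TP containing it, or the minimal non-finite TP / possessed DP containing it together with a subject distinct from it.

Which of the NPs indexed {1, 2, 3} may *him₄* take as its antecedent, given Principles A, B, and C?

{3}

*him* is a pronoun, so Principle B applies: it must be free in its binding domain.
Binding domain of *him₄*: the matrix TP, whose subject is Tariq₁.
*Tariq₁* c-commands the pronoun within its binding domain → coindexation would violate Principle B.
*Ahmad₂*: the pronoun c-commands this R-expression → coindexation would violate Principle C on *Ahmad₂*.
*Hamid₃* and the pronoun do not c-command one another → neither Principle B nor Principle C is at stake; coindexation permitted.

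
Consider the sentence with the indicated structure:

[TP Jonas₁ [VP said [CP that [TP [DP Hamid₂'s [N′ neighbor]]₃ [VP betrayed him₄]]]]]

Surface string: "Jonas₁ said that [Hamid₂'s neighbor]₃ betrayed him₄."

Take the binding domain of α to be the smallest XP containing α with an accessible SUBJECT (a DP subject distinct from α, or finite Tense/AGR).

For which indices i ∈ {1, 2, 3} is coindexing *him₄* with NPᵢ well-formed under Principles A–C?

*him* is a pronoun, so Principle B applies: it must be free in its binding domain.
Binding domain of *him₄*: the embedded TP, whose subject is [Hamid₂'s neighbor]₃.
*Jonas₁* c-commands the pronoun but from outside its binding domain, and is not c-commanded by it → coindexation permitted.
*Hamid₂* and the pronoun do not c-command one another → neither Principle B nor Principle C is at stake; coindexation permitted.
*[Hamid₂'s neighbor]₃* c-commands the pronoun within its binding domain → coindexation would violate Principle B.

{1, 2}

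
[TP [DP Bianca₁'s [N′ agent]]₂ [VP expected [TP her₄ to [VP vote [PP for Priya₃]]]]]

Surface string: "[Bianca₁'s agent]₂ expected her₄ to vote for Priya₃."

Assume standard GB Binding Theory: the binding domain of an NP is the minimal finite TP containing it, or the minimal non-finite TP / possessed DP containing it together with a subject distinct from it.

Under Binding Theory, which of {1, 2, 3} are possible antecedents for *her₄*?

*her* is a pronoun, so Principle B applies: it must be free in its binding domain.
Binding domain of *her₄*: the matrix TP, whose subject is [Bianca₁'s agent]₂.
*Bianca₁* and the pronoun do not c-command one another → neither Principle B nor Principle C is at stake; coindexation permitted.
*[Bianca₁'s agent]₂* c-commands the pronoun within its binding domain → coindexation would violate Principle B.
*Priya₃*: the pronoun c-commands this R-expression → coindexation would violate Principle C on *Priya₃*.

{1}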